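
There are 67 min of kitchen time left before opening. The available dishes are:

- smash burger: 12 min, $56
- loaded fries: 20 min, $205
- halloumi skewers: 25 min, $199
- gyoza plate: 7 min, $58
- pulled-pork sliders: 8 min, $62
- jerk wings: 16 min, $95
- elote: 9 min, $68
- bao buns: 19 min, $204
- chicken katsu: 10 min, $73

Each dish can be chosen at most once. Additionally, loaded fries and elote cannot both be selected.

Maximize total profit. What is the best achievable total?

Density check — bao buns 10.74, loaded fries 10.25, gyoza plate 8.29, halloumi skewers 7.96 are the best per min.
Best packing: loaded fries + halloumi skewers + bao buns — 64 min, 608 total.
The spare 3 min is too small for any remaining dish, and no feasible exchange beats 608.

608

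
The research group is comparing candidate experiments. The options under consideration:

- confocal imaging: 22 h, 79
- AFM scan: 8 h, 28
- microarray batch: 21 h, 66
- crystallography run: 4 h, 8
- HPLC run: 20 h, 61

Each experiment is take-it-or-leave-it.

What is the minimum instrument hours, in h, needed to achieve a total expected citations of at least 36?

12

Look for the lowest-instrument combination reaching 36.
AFM scan + crystallography run reaches 36 using 12 h.
Below 12 h the best achievable stays under 36.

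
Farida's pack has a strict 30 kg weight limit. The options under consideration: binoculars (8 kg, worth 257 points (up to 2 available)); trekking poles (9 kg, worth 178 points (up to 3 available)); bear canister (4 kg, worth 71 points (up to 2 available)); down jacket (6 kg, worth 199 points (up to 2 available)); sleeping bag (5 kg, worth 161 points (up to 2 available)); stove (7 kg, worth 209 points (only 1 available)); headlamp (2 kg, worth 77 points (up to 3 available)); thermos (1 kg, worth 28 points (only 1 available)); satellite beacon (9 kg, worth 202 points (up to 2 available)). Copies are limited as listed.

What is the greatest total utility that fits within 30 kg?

Taking the top-ratio items first gives 2×down jacket + 2×sleeping bag + 3×headlamp + thermos for 979 (29 kg).
The 7 kg tied up in down jacket and thermos is better spent on binoculars — total rises to 1009 (30 kg).

1009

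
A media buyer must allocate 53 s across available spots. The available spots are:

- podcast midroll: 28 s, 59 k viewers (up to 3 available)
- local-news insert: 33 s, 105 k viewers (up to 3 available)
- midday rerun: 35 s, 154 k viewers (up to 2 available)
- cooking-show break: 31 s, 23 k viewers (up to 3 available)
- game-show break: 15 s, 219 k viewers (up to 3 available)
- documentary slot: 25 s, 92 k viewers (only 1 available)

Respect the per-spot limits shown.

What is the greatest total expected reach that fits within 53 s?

657

3×game-show break uses 45 of the 53 s and totals 657.
No other feasible combination exceeds 657.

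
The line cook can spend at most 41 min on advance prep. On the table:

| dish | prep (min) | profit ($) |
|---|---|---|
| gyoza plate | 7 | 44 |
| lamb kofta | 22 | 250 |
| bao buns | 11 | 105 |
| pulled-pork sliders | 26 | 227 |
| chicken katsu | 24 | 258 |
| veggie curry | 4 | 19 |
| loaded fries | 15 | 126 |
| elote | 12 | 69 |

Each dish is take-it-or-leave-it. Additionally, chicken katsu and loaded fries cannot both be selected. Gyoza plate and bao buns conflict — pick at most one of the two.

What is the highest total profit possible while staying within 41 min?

395

Density check — lamb kofta 11.36, chicken katsu 10.75, bao buns 9.55 are the best per min.
Best packing: lamb kofta + veggie curry + loaded fries — 41 min, 395 total.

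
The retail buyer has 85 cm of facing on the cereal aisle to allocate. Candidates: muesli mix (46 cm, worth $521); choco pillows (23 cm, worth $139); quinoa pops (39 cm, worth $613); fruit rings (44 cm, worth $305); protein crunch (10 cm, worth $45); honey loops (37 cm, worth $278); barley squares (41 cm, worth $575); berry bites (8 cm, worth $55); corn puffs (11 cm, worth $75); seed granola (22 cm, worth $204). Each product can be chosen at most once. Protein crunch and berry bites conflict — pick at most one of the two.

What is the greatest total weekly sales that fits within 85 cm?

1188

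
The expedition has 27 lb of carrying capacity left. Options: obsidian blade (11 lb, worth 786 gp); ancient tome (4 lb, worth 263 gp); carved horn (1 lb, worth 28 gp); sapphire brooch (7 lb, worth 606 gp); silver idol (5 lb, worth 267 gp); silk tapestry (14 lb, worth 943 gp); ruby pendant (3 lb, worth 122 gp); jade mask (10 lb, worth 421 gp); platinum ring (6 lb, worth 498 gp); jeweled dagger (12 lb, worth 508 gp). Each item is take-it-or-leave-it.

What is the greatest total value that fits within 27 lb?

Greedy by ratio would take obsidian blade + sapphire brooch + ruby pendant + platinum ring: 27 lb used, total 2012.
Replace obsidian blade and ruby pendant with silk tapestry: the trade gains 35 net, giving 2047 at 27 lb.

2047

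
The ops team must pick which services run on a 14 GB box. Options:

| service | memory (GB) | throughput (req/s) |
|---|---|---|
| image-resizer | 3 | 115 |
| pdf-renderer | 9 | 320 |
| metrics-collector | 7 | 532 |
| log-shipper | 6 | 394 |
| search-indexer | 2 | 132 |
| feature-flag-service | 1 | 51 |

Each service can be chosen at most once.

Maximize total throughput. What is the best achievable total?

Taking the top-ratio services first gives image-resizer + metrics-collector + search-indexer + feature-flag-service for 830 (13 GB).
Dropping image-resizer and search-indexer frees 5 GB; slotting in log-shipper (6 GB) lifts the total to 977 at 14 GB.

977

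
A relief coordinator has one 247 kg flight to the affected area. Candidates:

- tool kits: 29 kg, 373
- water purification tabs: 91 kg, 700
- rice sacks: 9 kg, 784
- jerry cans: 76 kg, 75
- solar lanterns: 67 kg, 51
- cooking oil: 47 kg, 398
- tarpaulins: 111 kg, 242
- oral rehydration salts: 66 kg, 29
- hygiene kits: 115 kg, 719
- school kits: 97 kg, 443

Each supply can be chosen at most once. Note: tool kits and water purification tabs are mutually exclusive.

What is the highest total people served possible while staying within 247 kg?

2325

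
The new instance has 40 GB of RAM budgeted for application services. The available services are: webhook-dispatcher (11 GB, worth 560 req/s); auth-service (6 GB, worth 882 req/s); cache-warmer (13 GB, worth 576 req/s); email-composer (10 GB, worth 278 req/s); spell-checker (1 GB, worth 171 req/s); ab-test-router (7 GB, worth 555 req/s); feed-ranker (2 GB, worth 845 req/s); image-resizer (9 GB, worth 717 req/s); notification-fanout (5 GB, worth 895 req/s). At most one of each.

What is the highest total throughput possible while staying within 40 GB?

4454

Taking the top-ratio services first gives auth-service + email-composer + spell-checker + ab-test-router + feed-ranker + image-resizer + notification-fanout for 4343 (40 GB).
Dropping email-composer and spell-checker frees 11 GB; slotting in webhook-dispatcher (11 GB) lifts the total to 4454 at 40 GB.
Runner-up auth-service + email-composer + spell-checker + ab-test-router + feed-ranker + image-resizer + notification-fanout tops out at 4343.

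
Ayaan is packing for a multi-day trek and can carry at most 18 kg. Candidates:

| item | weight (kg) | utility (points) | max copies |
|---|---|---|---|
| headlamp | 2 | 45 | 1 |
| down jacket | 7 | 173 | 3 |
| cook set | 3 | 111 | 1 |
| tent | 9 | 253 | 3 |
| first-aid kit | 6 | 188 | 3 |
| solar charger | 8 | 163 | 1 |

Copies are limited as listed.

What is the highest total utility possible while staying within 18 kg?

The ratio heuristic lands on headlamp + cook set + 2×first-aid kit (532) but leaves 1 kg idle.
The 5 kg tied up in headlamp and cook set is better spent on first-aid kit — total rises to 564 (18 kg).
Every other selection either busts 18 kg or exceeds an availability limit or fails to beat 564.

564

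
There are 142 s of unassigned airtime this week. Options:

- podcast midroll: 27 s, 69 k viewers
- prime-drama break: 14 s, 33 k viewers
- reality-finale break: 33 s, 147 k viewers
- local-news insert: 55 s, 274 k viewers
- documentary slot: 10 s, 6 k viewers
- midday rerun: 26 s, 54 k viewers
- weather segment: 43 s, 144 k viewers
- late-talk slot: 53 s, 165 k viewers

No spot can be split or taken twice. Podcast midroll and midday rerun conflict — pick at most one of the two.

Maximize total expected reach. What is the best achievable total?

A density-first pass picks reality-finale break + local-news insert + documentary slot + weather segment — 571 at 141 s.
Replace documentary slot and weather segment with late-talk slot: the trade gains 15 net, giving 586 at 141 s.

586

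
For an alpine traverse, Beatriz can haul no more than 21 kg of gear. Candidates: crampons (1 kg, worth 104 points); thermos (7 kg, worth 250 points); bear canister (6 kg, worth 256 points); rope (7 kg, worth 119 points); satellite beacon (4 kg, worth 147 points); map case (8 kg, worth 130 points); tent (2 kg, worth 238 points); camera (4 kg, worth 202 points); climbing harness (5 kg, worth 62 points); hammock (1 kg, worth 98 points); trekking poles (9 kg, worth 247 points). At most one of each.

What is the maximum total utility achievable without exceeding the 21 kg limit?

1148

The ratio heuristic lands on crampons + bear canister + satellite beacon + tent + camera + hammock (1045) but leaves 3 kg idle.
The 4 kg tied up in satellite beacon is better spent on thermos — total rises to 1148 (21 kg).
An exhaustive check of the 2048 subsets confirms 1148.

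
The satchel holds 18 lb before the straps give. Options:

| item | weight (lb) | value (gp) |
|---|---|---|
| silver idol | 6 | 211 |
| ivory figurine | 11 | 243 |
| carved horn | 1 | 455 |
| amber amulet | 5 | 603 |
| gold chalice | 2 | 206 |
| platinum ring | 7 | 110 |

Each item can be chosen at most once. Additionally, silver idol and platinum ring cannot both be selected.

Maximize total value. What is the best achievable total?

1475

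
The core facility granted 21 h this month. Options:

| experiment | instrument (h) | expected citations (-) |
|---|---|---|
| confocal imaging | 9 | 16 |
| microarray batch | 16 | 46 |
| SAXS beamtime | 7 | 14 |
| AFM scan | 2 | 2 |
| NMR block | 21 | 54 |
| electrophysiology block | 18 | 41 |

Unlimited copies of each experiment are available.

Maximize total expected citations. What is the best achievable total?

54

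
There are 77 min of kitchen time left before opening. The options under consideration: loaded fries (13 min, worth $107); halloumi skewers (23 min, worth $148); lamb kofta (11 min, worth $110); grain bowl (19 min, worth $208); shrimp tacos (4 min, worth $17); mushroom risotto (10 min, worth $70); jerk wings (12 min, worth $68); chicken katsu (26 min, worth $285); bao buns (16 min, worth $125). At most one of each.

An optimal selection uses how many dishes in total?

5

The maximum profit within 77 min is 745.
One optimal bundle: lamb kofta + grain bowl + shrimp tacos + chicken katsu + bao buns (76 min).
All optima have 5 dishes.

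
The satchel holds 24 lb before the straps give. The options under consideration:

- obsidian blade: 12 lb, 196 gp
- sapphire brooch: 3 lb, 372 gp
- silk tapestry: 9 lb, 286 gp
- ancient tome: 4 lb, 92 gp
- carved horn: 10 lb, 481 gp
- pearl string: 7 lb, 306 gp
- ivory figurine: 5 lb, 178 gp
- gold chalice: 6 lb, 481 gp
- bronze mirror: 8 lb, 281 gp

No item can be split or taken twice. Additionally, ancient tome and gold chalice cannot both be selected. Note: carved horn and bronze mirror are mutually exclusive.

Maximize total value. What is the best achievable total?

1512

Density check — sapphire brooch 124.00, gold chalice 80.17, carved horn 48.10 are the best per lb.
Best packing: sapphire brooch + carved horn + ivory figurine + gold chalice — 24 lb, 1512 total.
An exhaustive check of the 512 subsets confirms 1512.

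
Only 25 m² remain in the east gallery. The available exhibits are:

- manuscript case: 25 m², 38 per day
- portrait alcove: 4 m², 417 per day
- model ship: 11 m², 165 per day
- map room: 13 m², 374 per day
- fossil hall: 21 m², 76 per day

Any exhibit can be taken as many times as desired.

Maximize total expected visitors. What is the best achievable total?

2502

Density check — portrait alcove 104.25, map room 28.77, model ship 15.00, fossil hall 3.62 are the best per m².
Best packing: 6×portrait alcove — 24 m², 2502 total.
That's the maximum — no swap from here does better than 2502.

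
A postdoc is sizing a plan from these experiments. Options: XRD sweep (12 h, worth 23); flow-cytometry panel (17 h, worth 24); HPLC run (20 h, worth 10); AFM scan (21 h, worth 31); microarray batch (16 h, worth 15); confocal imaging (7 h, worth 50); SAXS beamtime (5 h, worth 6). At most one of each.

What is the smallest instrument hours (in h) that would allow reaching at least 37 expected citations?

7

Need the lightest bundle worth ≥ 37.
confocal imaging: 50 expected citations at 7 h.
No combination under 7 h hits 37.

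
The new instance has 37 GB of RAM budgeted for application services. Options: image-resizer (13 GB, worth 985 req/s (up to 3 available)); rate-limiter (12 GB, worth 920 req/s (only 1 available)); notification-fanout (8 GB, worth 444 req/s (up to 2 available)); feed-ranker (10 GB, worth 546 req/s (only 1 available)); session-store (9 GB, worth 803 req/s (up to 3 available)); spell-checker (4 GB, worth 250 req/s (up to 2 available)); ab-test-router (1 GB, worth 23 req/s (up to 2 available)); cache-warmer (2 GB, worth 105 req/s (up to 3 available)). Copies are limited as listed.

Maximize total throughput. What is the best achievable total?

3014

Taking 3×session-store + 2×spell-checker + cache-warmer: 37 GB used, 3014 in throughput.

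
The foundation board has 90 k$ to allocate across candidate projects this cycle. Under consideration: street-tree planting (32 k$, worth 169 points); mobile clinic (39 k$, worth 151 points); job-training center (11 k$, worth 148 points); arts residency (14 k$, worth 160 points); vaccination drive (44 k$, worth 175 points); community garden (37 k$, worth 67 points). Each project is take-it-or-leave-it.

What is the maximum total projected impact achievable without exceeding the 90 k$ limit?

Density check — job-training center 13.45, arts residency 11.43, street-tree planting 5.28, vaccination drive 3.98 are the best per k$.
The ratio heuristic lands on street-tree planting + job-training center + arts residency (477) but leaves 33 k$ idle.
Replace job-training center with vaccination drive: the trade gains 27 net, giving 504 at 90 k$.
The closest alternative, street-tree planting + job-training center + vaccination drive, reaches only 492.

504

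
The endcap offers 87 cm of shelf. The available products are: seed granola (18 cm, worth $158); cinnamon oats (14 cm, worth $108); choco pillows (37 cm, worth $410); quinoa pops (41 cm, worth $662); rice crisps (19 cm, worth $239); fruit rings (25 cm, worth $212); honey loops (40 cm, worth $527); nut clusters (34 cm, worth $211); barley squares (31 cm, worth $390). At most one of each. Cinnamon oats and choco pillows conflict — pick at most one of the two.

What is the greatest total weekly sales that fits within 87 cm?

1189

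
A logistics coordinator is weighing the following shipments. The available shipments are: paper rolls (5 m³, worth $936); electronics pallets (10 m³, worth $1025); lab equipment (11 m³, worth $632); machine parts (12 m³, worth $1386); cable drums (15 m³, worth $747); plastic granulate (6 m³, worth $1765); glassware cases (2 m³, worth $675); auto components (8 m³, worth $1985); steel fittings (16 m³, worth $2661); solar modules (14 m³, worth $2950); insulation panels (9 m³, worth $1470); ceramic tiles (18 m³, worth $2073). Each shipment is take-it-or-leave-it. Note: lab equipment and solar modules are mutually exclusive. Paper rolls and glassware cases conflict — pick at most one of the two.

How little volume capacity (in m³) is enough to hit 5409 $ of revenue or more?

24

Need the lightest bundle worth ≥ 5409.
Taking glassware cases + auto components + solar modules gives 5610 (≥ 5409) for 24 m³.
No combination under 24 m³ hits 5409.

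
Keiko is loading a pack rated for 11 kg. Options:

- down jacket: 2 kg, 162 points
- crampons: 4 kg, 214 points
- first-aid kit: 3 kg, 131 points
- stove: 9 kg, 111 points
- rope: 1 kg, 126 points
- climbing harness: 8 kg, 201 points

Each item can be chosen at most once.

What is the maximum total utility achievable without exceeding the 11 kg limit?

633

Best packing: down jacket + crampons + first-aid kit + rope — 10 kg, 633 total.
Runner-up down jacket + crampons + first-aid kit tops out at 507.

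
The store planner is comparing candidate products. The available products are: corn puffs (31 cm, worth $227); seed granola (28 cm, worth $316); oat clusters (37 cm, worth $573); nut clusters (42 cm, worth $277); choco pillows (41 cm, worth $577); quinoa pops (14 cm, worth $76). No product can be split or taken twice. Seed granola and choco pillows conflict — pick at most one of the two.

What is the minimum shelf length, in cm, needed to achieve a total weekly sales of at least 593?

51

Minimise cm subject to total weekly sales ≥ 593.
Taking oat clusters + quinoa pops gives 649 (≥ 593) for 51 cm.
Any bundle with less than 51 cm falls short of 593.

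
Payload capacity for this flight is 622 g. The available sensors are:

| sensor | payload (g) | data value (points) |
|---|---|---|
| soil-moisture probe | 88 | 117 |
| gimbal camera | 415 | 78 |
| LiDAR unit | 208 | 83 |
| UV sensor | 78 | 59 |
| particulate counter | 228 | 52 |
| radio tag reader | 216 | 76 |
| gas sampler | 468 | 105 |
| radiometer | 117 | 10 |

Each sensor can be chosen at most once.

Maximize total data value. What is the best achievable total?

Best packing: soil-moisture probe + LiDAR unit + UV sensor + radio tag reader — 590 g, 335 total.
Next best is soil-moisture probe + LiDAR unit + UV sensor + particulate counter at 311 (602 g) — short by 24.

335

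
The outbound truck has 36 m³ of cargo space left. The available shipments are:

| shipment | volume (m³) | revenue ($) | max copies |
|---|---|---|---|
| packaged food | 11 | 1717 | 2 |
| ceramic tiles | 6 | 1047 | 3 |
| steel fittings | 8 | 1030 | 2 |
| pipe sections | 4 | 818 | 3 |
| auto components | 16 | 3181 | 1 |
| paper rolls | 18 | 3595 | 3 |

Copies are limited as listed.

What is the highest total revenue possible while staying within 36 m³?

Taking the top-ratio shipments first gives ceramic tiles + 3×pipe sections + paper rolls for 7096 (36 m³).
Replace ceramic tiles and 3×pipe sections with paper rolls: the trade gains 94 net, giving 7190 at 36 m³.
Every other selection either busts 36 m³ or exceeds an availability limit or fails to beat 7190.

7190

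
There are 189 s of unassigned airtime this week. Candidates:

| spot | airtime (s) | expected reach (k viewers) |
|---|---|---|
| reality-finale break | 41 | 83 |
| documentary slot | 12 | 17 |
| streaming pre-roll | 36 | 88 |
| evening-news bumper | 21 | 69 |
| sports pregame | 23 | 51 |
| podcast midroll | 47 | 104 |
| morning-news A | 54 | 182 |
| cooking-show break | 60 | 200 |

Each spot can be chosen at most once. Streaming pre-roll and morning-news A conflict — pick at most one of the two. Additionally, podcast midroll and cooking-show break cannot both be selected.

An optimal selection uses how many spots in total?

5

The maximum expected reach within 189 s is 551.
One optimal bundle: reality-finale break + documentary slot + evening-news bumper + morning-news A + cooking-show break (188 s).
Every optimal selection uses 5 spots.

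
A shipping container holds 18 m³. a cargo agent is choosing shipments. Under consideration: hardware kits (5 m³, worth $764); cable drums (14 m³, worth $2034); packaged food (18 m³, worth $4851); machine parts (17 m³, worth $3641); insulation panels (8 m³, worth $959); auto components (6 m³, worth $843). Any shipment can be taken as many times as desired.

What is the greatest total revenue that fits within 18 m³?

4851

The ratio ordering already packs tightly: packaged food, 18 m³, 4851.
Nothing else within 18 m³ beats 4851.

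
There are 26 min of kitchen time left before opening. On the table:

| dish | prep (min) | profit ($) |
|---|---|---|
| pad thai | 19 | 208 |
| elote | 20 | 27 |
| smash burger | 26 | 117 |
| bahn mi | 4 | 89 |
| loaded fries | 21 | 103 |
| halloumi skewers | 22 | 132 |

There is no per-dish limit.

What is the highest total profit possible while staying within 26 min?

534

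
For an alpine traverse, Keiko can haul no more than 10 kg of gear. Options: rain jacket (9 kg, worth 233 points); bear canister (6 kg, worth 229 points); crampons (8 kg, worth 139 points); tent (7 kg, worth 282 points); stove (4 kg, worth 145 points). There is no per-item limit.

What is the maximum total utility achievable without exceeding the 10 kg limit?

Filling by ratio: tent for 282, with 3 kg left unused.
Dropping tent frees 7 kg; slotting in bear canister + stove (10 kg) lifts the total to 374 at 10 kg.

374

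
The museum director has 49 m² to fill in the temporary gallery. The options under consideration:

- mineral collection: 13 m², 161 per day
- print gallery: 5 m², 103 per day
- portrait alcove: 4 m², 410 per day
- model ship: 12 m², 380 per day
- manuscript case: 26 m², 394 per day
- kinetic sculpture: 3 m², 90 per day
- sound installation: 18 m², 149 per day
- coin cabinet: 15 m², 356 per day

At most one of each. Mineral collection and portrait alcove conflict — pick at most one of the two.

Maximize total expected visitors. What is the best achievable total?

1339

Ranking by ratio (expected visitors/m²): portrait alcove 102.50, model ship 31.67, kinetic sculpture 30.00, coin cabinet 23.73.
Best packing: print gallery + portrait alcove + model ship + kinetic sculpture + coin cabinet — 39 m², 1339 total.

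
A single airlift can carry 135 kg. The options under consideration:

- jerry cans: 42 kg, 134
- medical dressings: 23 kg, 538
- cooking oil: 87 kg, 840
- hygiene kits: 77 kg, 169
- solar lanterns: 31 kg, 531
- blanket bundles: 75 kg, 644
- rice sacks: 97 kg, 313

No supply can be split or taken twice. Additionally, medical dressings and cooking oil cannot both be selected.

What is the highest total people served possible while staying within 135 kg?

The ratio ordering already packs tightly: medical dressings + solar lanterns + blanket bundles, 129 kg, 1713.
Nothing else feasible within 135 kg beats 1713.

1713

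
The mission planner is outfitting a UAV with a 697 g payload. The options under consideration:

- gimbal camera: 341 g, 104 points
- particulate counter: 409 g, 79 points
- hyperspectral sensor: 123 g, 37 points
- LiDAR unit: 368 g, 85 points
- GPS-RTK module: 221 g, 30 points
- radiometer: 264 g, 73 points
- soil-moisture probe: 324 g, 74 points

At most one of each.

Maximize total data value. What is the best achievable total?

178

By data value per g: gimbal camera 0.30, hyperspectral sensor 0.30, radiometer 0.28 lead.
A density-first pass picks gimbal camera + hyperspectral sensor + GPS-RTK module — 171 at 685 g.
Replace hyperspectral sensor and GPS-RTK module with soil-moisture probe: the trade gains 7 net, giving 178 at 665 g.
No other feasible combination exceeds 178.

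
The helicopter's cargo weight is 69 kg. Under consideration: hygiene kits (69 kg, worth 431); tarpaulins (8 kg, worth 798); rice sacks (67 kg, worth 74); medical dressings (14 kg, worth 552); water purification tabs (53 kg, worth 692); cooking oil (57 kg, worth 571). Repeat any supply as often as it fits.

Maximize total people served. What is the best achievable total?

8×tarpaulins uses 64 of the 69 kg and totals 6384.

6384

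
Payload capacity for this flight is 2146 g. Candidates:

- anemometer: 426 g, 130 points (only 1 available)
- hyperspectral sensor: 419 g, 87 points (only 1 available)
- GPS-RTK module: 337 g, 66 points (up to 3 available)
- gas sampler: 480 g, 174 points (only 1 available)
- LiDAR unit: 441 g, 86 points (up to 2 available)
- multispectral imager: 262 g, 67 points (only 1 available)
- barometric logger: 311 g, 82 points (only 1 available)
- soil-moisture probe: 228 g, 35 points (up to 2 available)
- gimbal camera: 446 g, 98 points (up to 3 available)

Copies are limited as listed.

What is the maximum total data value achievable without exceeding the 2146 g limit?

Density check — gas sampler 0.36, anemometer 0.31, barometric logger 0.26 are the best per g.
The ratio heuristic lands on anemometer + gas sampler + multispectral imager + barometric logger + gimbal camera (551) but leaves 221 g idle.
Dropping multispectral imager frees 262 g; slotting in gimbal camera (446 g) lifts the total to 582 at 2109 g.

582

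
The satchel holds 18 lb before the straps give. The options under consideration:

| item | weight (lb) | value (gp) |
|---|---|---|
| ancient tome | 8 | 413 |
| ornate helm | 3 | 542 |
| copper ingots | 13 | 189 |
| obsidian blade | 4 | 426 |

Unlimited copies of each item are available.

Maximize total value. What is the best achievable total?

3252

The ratio ordering already packs tightly: 6×ornate helm, 18 lb, 3252.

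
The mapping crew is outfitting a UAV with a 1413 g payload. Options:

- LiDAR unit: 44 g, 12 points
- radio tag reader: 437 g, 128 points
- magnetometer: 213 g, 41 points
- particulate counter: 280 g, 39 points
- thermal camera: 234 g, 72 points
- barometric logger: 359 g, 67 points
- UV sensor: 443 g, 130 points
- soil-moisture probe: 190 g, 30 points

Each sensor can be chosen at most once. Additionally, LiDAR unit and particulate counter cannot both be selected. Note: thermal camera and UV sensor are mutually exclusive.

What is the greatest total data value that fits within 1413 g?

By data value per g: thermal camera 0.31, UV sensor 0.29, radio tag reader 0.29 lead.
Best packing: LiDAR unit + radio tag reader + magnetometer + UV sensor + soil-moisture probe — 1327 g, 341 total.
The closest alternative, radio tag reader + magnetometer + particulate counter + UV sensor, reaches only 338.

341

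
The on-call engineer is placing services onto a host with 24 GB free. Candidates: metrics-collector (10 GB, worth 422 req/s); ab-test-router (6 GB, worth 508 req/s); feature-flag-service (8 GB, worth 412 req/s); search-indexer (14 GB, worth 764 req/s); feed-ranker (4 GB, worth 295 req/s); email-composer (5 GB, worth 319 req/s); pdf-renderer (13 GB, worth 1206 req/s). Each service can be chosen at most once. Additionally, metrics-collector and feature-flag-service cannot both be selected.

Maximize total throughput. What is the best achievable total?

2033

The ratio heuristic lands on ab-test-router + feed-ranker + pdf-renderer (2009) but leaves 1 GB idle.
Dropping feed-ranker frees 4 GB; slotting in email-composer (5 GB) lifts the total to 2033 at 24 GB.
The closest alternative, ab-test-router + feed-ranker + pdf-renderer, reaches only 2009.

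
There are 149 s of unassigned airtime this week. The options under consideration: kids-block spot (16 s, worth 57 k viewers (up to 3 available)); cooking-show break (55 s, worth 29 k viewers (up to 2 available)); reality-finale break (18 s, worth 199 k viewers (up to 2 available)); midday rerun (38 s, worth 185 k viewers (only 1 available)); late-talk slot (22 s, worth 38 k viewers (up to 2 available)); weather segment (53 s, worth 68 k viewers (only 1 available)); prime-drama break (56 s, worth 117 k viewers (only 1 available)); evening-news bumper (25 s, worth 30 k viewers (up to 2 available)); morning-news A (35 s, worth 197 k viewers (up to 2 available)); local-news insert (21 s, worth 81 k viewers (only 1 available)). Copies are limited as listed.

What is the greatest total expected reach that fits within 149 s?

The ratio ordering already packs tightly: 2×reality-finale break + midday rerun + 2×morning-news A, 144 s, 977.

977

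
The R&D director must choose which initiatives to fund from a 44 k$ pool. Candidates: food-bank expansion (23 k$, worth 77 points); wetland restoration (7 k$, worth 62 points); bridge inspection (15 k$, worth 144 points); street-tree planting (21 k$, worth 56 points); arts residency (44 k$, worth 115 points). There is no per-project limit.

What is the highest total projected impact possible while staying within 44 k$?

412

Ranking by ratio (projected impact/k$): bridge inspection 9.60, wetland restoration 8.86, food-bank expansion 3.35, street-tree planting 2.67.
Taking 2×wetland restoration + 2×bridge inspection: 44 k$ used, 412 in projected impact.
Every other selection either busts 44 k$ or fails to beat 412.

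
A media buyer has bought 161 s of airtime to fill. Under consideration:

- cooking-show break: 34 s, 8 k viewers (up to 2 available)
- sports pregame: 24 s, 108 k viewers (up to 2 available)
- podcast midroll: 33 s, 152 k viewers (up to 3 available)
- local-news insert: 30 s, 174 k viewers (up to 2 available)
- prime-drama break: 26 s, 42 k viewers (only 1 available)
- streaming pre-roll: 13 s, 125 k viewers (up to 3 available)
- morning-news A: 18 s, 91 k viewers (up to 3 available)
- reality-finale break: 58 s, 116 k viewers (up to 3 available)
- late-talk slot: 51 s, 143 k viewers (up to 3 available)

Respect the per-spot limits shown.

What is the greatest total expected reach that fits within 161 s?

Greedy by ratio would take 2×local-news insert + 3×streaming pre-roll + 3×morning-news A: 153 s used, total 996.
The 18 s tied up in morning-news A is better spent on sports pregame — total rises to 1013 (159 s).

1013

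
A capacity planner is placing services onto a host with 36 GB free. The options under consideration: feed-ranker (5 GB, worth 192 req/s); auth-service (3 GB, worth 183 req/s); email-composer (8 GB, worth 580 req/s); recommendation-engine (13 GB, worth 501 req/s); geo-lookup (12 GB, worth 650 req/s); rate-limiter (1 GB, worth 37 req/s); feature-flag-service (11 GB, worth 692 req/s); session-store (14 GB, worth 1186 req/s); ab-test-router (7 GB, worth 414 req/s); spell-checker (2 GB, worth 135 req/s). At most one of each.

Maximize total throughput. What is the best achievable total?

2641

Ranking by ratio (throughput/GB): session-store 84.71, email-composer 72.50, spell-checker 67.50.
Greedy by ratio would take email-composer + rate-limiter + feature-flag-service + session-store + spell-checker: 36 GB used, total 2630.
Dropping rate-limiter and spell-checker frees 3 GB; slotting in auth-service (3 GB) lifts the total to 2641 at 36 GB.
Nothing else within 36 GB beats 2641.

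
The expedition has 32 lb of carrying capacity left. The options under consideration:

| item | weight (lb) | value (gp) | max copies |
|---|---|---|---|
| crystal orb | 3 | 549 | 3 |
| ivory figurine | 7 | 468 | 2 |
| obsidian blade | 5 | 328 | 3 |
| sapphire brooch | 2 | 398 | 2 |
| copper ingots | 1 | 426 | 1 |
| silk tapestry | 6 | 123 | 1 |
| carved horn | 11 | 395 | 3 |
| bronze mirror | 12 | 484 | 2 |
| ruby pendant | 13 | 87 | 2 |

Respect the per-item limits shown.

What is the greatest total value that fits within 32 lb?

3993

A density-first pass picks 3×crystal orb + 2×ivory figurine + 2×sapphire brooch + copper ingots — 3805 at 28 lb.
Replace ivory figurine with 2×obsidian blade: the trade gains 188 net, giving 3993 at 31 lb.
Every other selection either busts 32 lb or exceeds an availability limit or fails to beat 3993.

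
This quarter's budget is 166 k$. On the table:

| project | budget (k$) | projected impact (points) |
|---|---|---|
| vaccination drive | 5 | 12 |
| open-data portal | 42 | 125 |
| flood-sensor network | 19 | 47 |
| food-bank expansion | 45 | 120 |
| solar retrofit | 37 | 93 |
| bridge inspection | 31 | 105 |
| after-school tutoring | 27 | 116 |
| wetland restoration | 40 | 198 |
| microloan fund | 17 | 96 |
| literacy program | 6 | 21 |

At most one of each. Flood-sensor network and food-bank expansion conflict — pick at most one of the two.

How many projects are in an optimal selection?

6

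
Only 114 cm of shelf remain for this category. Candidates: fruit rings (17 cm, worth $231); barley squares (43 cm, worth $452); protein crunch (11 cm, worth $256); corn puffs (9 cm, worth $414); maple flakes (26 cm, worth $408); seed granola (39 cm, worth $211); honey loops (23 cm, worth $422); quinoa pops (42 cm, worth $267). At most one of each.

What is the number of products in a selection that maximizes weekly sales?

5

Best achievable weekly sales is 1952.
One optimal bundle: barley squares + protein crunch + corn puffs + maple flakes + honey loops (112 cm).
Any selection reaching 1952 contains exactly 5 products.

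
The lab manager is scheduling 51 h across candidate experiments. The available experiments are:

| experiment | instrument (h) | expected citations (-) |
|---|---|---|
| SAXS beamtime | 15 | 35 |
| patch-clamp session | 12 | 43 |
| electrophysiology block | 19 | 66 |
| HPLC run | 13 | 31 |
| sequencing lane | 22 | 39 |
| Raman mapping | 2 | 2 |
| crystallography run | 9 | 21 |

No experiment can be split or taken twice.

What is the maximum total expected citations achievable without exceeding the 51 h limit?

By expected citations per h: patch-clamp session 3.58, electrophysiology block 3.47, HPLC run 2.38, SAXS beamtime 2.33 lead.
Filling by ratio: patch-clamp session + electrophysiology block + HPLC run + Raman mapping for 142, with 5 h left unused.
Dropping HPLC run frees 13 h; slotting in SAXS beamtime (15 h) lifts the total to 146 at 48 h.
Runner-up SAXS beamtime + patch-clamp session + electrophysiology block tops out at 144.

146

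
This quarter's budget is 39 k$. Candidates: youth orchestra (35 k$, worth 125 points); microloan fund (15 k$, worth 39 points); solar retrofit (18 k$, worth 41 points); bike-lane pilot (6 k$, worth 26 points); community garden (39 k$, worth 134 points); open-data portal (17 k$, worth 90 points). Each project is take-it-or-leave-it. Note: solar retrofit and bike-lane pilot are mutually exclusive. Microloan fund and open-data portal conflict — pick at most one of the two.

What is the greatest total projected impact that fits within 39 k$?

Best packing: community garden — 39 k$, 134 total.

134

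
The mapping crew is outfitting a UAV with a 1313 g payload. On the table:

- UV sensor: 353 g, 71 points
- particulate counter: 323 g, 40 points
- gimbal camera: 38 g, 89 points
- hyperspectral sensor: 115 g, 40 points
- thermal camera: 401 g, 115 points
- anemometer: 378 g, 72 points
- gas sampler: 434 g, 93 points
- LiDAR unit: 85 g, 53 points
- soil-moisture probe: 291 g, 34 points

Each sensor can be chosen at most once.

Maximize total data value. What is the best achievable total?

By data value per g: gimbal camera 2.34, LiDAR unit 0.62, hyperspectral sensor 0.35, thermal camera 0.29 lead.
The ratio heuristic lands on gimbal camera + hyperspectral sensor + thermal camera + gas sampler + LiDAR unit (390) but leaves 240 g idle.
The 115 g tied up in hyperspectral sensor is better spent on UV sensor — total rises to 421 (1311 g).
Runner-up gimbal camera + hyperspectral sensor + thermal camera + anemometer + LiDAR unit + soil-moisture probe tops out at 403.

421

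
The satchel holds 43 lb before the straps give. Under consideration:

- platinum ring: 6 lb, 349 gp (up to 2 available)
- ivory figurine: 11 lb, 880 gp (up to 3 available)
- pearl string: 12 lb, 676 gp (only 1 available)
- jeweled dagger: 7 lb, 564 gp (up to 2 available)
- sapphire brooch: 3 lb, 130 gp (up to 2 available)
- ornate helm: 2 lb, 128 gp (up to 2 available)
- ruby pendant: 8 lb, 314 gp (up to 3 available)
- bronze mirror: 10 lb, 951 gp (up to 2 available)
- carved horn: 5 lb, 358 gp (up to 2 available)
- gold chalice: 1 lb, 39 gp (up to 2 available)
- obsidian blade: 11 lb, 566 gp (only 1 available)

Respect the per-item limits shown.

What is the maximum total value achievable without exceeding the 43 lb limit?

Ranking by ratio (value/lb): bronze mirror 95.10, jeweled dagger 80.57, ivory figurine 80.00, carved horn 71.60.
A density-first pass picks 2×jeweled dagger + 2×ornate helm + 2×bronze mirror + carved horn — 3644 at 43 lb.
Replace jeweled dagger and 2×ornate helm with ivory figurine: the trade gains 60 net, giving 3704 at 43 lb.
No other feasible combination exceeds 3704.

3704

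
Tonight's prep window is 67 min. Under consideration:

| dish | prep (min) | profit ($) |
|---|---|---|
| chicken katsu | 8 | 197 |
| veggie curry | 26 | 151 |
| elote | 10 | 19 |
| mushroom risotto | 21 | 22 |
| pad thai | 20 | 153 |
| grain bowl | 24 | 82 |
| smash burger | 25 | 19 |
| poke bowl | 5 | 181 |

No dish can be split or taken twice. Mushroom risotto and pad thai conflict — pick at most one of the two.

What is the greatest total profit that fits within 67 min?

Best packing: chicken katsu + veggie curry + pad thai + poke bowl — 59 min, 682 total.
The closest alternative, chicken katsu + elote + pad thai + grain bowl + poke bowl, reaches only 632.

682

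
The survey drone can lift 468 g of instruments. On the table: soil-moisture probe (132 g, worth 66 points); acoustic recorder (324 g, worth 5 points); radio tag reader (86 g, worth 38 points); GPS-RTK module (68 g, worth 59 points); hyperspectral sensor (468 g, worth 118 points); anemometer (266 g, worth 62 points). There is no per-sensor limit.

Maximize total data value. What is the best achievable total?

Best packing: 6×GPS-RTK module — 408 g, 354 total.
The spare 60 g is too small for any remaining sensor, and no exchange beats 354.

354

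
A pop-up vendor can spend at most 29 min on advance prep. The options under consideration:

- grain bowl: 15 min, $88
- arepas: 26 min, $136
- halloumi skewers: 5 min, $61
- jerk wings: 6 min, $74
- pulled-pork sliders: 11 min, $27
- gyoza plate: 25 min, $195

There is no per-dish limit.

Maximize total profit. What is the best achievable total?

357

Density check — jerk wings 12.33, halloumi skewers 12.20, gyoza plate 7.80, grain bowl 5.87 are the best per min.
Taking halloumi skewers + 4×jerk wings: 29 min used, 357 in profit.
No other feasible combination exceeds 357.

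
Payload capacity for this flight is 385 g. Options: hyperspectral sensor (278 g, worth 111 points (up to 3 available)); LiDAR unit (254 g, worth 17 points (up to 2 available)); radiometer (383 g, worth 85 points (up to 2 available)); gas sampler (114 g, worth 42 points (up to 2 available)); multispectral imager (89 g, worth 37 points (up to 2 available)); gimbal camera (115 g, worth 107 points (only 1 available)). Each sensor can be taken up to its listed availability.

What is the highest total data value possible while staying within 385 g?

By data value per g: gimbal camera 0.93, multispectral imager 0.42, hyperspectral sensor 0.40 lead.
The ratio heuristic lands on 2×multispectral imager + gimbal camera (181) but leaves 92 g idle.
Dropping 2×multispectral imager frees 178 g; slotting in 2×gas sampler (228 g) lifts the total to 191 at 343 g.

191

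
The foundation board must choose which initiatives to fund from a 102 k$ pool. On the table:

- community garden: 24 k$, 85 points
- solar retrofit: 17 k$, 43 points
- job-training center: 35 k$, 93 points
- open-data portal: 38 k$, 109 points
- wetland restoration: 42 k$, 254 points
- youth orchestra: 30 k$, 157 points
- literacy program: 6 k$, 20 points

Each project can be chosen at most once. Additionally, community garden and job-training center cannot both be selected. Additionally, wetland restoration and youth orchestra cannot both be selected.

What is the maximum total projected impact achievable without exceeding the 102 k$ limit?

Solar retrofit + job-training center + wetland restoration + literacy program uses 100 of the 102 k$ and totals 410.

410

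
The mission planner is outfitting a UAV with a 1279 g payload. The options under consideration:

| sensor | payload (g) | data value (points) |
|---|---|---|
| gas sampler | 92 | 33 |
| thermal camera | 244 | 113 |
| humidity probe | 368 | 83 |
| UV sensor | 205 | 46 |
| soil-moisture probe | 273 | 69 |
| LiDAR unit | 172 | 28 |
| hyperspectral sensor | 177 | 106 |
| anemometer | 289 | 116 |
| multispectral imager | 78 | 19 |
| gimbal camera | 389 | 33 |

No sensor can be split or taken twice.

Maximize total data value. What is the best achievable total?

A density-first pass picks gas sampler + thermal camera + soil-moisture probe + hyperspectral sensor + anemometer + multispectral imager — 456 at 1153 g.
Dropping soil-moisture probe frees 273 g; slotting in humidity probe (368 g) lifts the total to 470 at 1248 g.
Runner-up thermal camera + UV sensor + soil-moisture probe + hyperspectral sensor + anemometer + multispectral imager tops out at 469.

470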